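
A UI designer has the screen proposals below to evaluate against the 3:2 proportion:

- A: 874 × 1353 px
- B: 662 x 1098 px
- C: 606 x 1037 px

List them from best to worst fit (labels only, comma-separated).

Ratios: A = 1353 / 874 ≈ 1.548; B = 1098 / 662 ≈ 1.659; C = 1037 / 606 ≈ 1.711.
|Δ from 1.500|: A 0.048; B 0.159; C 0.211.

A, B, C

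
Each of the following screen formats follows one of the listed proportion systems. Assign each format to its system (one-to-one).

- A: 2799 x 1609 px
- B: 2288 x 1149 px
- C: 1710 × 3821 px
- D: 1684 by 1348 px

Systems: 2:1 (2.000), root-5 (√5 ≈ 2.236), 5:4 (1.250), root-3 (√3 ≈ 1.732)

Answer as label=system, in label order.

A=root-3, B=2:1, C=root-5, D=5:4

Ratios: A ≈ 1.740; B ≈ 1.991; C ≈ 2.235; D ≈ 1.249.
Targets: 2:1 ≈ 2.000; root-5 ≈ 2.236; 5:4 ≈ 1.250; root-3 ≈ 1.732.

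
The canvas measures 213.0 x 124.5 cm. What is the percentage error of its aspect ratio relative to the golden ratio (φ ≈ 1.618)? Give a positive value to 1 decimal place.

5.7%

Ratio = 213.0 / 124.5 ≈ 1.7108.
Ideal golden ratio ≈ 1.6180. |1.7108 − 1.6180| / 1.6180 ≈ 5.74% → 5.7%.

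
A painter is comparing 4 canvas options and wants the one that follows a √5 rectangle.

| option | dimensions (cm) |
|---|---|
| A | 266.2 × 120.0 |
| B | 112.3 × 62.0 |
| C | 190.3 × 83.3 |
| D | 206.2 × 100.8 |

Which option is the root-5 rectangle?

A

Target root-5 ≈ 2.236.
A: 2.218 (Δ0.018)  B: 1.811 (Δ0.425)  C: 2.285 (Δ0.049)  D: 2.046 (Δ0.190)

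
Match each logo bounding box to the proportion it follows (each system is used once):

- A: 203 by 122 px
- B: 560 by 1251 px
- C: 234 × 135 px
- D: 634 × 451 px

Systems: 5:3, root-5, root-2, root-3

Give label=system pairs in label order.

A = 203/122 ≈ 1.664 → 5:3 (1.667)
B = 1251/560 ≈ 2.234 → root-5 (2.236)
C = 234/135 ≈ 1.733 → root-3 (1.732)
D = 634/451 ≈ 1.406 → root-2 (1.414)

A=5:3, B=root-5, C=root-3, D=root-2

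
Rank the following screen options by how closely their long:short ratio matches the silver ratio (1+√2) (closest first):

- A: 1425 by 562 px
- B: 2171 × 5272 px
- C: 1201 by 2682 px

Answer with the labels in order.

Ratios: A = 1425 / 562 ≈ 2.536; B = 5272 / 2171 ≈ 2.428; C = 2682 / 1201 ≈ 2.233.
|Δ from 2.414|: A 0.122; B 0.014; C 0.181.

B, A, C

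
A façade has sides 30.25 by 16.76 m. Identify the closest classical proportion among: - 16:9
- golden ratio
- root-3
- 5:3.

30.25/16.76 ≈ 1.805. Nearest candidates are 16:9 (1.778, off by 0.027) and root-3 (1.732, off by 0.073).

16:9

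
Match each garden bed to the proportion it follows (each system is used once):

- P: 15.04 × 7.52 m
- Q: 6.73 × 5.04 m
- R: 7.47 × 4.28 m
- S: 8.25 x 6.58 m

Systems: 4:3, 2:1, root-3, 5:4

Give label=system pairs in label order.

P = 15.04/7.52 ≈ 2.000 → 2:1 (2.000)
Q = 6.73/5.04 ≈ 1.335 → 4:3 (1.333)
R = 7.47/4.28 ≈ 1.745 → root-3 (1.732)
S = 8.25/6.58 ≈ 1.254 → 5:4 (1.250)

P=2:1, Q=4:3, R=root-3, S=5:4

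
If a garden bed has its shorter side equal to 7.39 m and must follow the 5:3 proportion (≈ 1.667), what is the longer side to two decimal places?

5:3 ≈ 1.66667.
Longer side = 7.39 × 1.66667 ≈ 12.3167 → 12.32 m.

12.32 m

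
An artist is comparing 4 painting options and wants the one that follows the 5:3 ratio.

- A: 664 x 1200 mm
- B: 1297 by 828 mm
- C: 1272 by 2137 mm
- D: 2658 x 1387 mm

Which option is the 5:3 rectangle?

Ratios (long/short): A ≈ 1.807; B ≈ 1.566; C ≈ 1.680; D ≈ 1.916.
5:3 ≈ 1.667; option C is nearest (Δ 0.013).

C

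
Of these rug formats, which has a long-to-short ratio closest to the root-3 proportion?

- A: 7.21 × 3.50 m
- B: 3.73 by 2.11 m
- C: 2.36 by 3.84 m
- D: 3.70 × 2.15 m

D

Ratios (long/short): A ≈ 2.060; B ≈ 1.768; C ≈ 1.627; D ≈ 1.721.
root-3 ≈ 1.732; option D is nearest (Δ 0.011).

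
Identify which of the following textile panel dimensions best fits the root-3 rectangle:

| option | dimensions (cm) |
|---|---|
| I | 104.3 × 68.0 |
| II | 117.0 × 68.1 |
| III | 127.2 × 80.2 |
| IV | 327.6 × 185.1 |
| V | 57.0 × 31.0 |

Target root-3 ≈ 1.732.
I: 1.534 (Δ0.198)  II: 1.718 (Δ0.014)  III: 1.586 (Δ0.146)  IV: 1.770 (Δ0.038)  V: 1.839 (Δ0.107)

II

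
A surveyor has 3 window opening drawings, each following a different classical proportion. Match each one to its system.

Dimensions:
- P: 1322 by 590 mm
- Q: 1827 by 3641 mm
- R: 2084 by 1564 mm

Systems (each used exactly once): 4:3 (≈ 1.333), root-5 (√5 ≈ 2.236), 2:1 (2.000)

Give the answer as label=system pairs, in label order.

P = 1322/590 ≈ 2.241 → root-5 (2.236)
Q = 3641/1827 ≈ 1.993 → 2:1 (2.000)
R = 2084/1564 ≈ 1.332 → 4:3 (1.333)

P=root-5, Q=2:1, R=4:3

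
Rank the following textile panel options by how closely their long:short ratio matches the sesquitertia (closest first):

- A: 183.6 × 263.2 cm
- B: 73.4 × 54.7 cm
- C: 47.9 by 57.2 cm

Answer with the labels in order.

B, A, C

Ratios: A = 263.2 / 183.6 ≈ 1.434; B = 73.4 / 54.7 ≈ 1.342; C = 57.2 / 47.9 ≈ 1.194.
|Δ from 1.333|: A 0.101; B 0.009; C 0.139.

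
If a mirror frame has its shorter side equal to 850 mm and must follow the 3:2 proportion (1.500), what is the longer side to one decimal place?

3:2 = 1.50000.
Longer side = 850 × 1.50000 ≈ 1275.000 → 1275.0 mm.

1275.0 mm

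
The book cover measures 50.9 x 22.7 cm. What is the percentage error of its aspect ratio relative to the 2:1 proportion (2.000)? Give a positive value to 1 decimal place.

12.1%

Ratio = 50.9 / 22.7 ≈ 2.2423.
Ideal 2:1 = 2.0000. |2.2423 − 2.0000| / 2.0000 ≈ 12.12% → 12.1%.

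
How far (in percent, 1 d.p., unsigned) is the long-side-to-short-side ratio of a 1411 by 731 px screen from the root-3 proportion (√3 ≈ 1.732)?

11.4%

Ratio = 1411 / 731 ≈ 1.9302.
Ideal root-3 ≈ 1.7321. |1.9302 − 1.7321| / 1.7321 ≈ 11.44% → 11.4%.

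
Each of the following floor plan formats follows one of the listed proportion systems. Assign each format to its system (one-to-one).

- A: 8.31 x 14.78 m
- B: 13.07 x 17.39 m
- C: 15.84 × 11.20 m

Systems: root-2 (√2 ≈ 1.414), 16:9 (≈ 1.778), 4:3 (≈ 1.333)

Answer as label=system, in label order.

A=16:9, B=4:3, C=root-2

Ratios: A ≈ 1.779; B ≈ 1.331; C ≈ 1.414.
Targets: root-2 ≈ 1.414; 16:9 ≈ 1.778; 4:3 ≈ 1.333.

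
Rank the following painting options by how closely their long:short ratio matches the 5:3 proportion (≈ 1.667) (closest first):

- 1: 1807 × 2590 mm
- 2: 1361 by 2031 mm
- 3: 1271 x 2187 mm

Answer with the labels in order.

3, 2, 1

1: 2590/1807 ≈ 1.433 → |1.433 − 1.667| = 0.234
2: 2031/1361 ≈ 1.492 → |1.492 − 1.667| = 0.175
3: 2187/1271 ≈ 1.721 → |1.721 − 1.667| = 0.054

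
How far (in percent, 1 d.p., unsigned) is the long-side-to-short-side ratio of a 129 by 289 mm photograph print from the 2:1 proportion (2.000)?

12.0%

Ratio = 289 / 129 ≈ 2.2403.
Ideal 2:1 = 2.0000. |2.2403 − 2.0000| / 2.0000 ≈ 12.01% → 12.0%.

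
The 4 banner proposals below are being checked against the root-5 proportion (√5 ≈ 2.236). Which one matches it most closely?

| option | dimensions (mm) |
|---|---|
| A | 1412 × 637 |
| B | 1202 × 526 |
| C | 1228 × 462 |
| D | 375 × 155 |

Target root-5 ≈ 2.236.
A: 2.217 (Δ0.019)  B: 2.285 (Δ0.049)  C: 2.658 (Δ0.422)  D: 2.419 (Δ0.183)

A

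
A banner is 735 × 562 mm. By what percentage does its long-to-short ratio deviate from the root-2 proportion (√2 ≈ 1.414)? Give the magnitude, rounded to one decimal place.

Ratio = 735 / 562 ≈ 1.3078.
Ideal root-2 ≈ 1.4142. |1.3078 − 1.4142| / 1.4142 ≈ 7.52% → 7.5%.

7.5%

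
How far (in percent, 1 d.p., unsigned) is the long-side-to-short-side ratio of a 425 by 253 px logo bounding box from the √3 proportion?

Ratio = 425 / 253 ≈ 1.6798.
Ideal root-3 ≈ 1.7321. |1.6798 − 1.7321| / 1.7321 ≈ 3.02% → 3.0%.

3.0%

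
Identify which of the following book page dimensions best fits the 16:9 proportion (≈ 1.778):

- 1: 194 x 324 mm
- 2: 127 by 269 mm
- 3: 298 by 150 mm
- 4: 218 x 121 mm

Target 16:9 ≈ 1.778.
1: 1.670 (Δ0.108)  2: 2.118 (Δ0.340)  3: 1.987 (Δ0.209)  4: 1.802 (Δ0.024)

4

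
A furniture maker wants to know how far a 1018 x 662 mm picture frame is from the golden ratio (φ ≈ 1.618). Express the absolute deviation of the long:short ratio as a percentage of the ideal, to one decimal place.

Ratio = 1018 / 662 ≈ 1.5378.
Ideal golden ratio ≈ 1.6180. |1.5378 − 1.6180| / 1.6180 ≈ 4.96% → 5.0%.

5.0%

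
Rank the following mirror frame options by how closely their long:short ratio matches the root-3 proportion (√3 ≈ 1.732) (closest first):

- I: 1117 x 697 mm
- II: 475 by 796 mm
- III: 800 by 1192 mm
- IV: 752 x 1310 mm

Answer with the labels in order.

I: 1117/697 ≈ 1.603 → |1.603 − 1.732| = 0.129
II: 796/475 ≈ 1.676 → |1.676 − 1.732| = 0.056
III: 1192/800 ≈ 1.490 → |1.490 − 1.732| = 0.242
IV: 1310/752 ≈ 1.742 → |1.742 − 1.732| = 0.010

IV, II, I, III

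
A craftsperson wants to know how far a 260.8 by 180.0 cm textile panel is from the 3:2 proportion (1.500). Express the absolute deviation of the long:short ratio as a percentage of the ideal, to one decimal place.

Ratio = 260.8 / 180.0 ≈ 1.4489.
Ideal 3:2 = 1.5000. |1.4489 − 1.5000| / 1.5000 ≈ 3.41% → 3.4%.

3.4%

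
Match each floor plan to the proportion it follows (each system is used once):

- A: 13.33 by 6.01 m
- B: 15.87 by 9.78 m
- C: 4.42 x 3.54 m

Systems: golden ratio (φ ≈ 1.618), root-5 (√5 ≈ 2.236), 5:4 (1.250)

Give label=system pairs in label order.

A=root-5, B=golden ratio, C=5:4

A = 13.33/6.01 ≈ 2.218 → root-5 (2.236)
B = 15.87/9.78 ≈ 1.623 → golden ratio (1.618)
C = 4.42/3.54 ≈ 1.249 → 5:4 (1.250)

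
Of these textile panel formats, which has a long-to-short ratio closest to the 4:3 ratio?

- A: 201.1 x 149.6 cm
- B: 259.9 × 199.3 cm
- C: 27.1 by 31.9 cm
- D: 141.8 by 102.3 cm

A

Target 4:3 ≈ 1.333.
A: 1.344 (Δ0.011)  B: 1.304 (Δ0.029)  C: 1.177 (Δ0.156)  D: 1.386 (Δ0.053)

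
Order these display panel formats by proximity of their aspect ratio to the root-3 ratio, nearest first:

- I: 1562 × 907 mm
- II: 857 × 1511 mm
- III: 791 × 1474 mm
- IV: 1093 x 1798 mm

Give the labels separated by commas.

I, II, IV, III

I: 1562/907 ≈ 1.722 → |1.722 − 1.732| = 0.010
II: 1511/857 ≈ 1.763 → |1.763 − 1.732| = 0.031
III: 1474/791 ≈ 1.863 → |1.863 − 1.732| = 0.131
IV: 1798/1093 ≈ 1.645 → |1.645 − 1.732| = 0.087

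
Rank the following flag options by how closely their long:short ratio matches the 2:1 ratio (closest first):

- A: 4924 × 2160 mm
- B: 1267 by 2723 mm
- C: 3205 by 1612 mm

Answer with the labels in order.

C, B, A

A: 4924/2160 ≈ 2.280 → |2.280 − 2.000| = 0.280
B: 2723/1267 ≈ 2.149 → |2.149 − 2.000| = 0.149
C: 3205/1612 ≈ 1.988 → |1.988 − 2.000| = 0.012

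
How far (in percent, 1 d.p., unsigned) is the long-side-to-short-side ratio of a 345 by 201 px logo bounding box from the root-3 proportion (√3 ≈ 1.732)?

Ratio = 345 / 201 ≈ 1.7164.
Ideal root-3 ≈ 1.7321. |1.7164 − 1.7321| / 1.7321 ≈ 0.91% → 0.9%.

0.9%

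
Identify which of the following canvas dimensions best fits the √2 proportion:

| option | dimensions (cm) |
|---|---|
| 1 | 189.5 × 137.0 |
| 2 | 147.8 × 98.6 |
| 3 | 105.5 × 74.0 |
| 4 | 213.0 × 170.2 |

3

Ratios (long/short): 1 ≈ 1.383; 2 ≈ 1.499; 3 ≈ 1.426; 4 ≈ 1.251.
root-2 ≈ 1.414; option 3 is nearest (Δ 0.012).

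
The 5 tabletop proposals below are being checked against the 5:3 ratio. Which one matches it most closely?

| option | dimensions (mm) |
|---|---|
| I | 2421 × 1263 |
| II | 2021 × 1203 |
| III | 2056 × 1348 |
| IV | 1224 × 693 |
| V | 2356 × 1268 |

Ratios (long/short): I ≈ 1.917; II ≈ 1.680; III ≈ 1.525; IV ≈ 1.766; V ≈ 1.858.
5:3 ≈ 1.667; option II is nearest (Δ 0.013).

II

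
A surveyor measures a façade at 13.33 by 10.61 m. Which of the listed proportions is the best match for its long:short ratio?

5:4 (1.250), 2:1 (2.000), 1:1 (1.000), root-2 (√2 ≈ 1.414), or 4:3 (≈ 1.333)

13.33/10.61 ≈ 1.256. Nearest candidates are 5:4 (1.250, off by 0.006) and 4:3 (1.333, off by 0.077).

5:4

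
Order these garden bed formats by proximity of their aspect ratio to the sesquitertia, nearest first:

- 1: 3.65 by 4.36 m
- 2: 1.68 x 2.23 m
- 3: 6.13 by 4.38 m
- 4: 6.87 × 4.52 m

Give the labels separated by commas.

2, 3, 1, 4

1: 4.36/3.65 ≈ 1.195 → |1.195 − 1.333| = 0.138
2: 2.23/1.68 ≈ 1.327 → |1.327 − 1.333| = 0.006
3: 6.13/4.38 ≈ 1.400 → |1.400 − 1.333| = 0.067
4: 6.87/4.52 ≈ 1.520 → |1.520 − 1.333| = 0.187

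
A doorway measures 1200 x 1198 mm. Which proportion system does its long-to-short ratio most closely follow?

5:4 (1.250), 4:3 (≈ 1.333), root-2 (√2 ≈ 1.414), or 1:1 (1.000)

1200/1198 ≈ 1.002. Nearest candidates are 1:1 (1.000, off by 0.002) and 5:4 (1.250, off by 0.248).

1:1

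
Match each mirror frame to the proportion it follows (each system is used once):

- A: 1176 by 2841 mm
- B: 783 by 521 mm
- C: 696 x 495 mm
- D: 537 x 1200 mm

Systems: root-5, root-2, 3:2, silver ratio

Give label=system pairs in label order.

A=silver ratio, B=3:2, C=root-2, D=root-5

A = 2841/1176 ≈ 2.416 → silver ratio (2.414)
B = 783/521 ≈ 1.503 → 3:2 (1.500)
C = 696/495 ≈ 1.406 → root-2 (1.414)
D = 1200/537 ≈ 2.235 → root-5 (2.236)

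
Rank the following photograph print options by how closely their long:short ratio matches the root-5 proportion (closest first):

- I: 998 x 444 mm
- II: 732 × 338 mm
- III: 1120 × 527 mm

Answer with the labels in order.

I, II, III

Ratios: I = 998 / 444 ≈ 2.248; II = 732 / 338 ≈ 2.166; III = 1120 / 527 ≈ 2.125.
|Δ from 2.236|: I 0.012; II 0.070; III 0.111.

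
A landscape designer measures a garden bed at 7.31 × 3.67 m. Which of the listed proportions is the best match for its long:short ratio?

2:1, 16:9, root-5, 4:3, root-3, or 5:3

Ratio = 7.31 / 3.67 ≈ 1.992.
Distances: 2:1 2.000 (Δ 0.008); 16:9 1.778 (Δ 0.214); root-5 2.236 (Δ 0.244); 4:3 1.333 (Δ 0.659); root-3 1.732 (Δ 0.260); 5:3 1.667 (Δ 0.325).

2:1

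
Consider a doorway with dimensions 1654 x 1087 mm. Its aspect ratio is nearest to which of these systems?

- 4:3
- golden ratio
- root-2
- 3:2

Ratio = 1654 / 1087 ≈ 1.522.
Distances: 4:3 1.333 (Δ 0.189); golden ratio 1.618 (Δ 0.096); root-2 1.414 (Δ 0.108); 3:2 1.500 (Δ 0.022).

3:2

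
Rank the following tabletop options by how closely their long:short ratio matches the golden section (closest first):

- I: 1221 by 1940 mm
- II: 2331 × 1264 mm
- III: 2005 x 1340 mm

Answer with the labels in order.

Ratios: I = 1940 / 1221 ≈ 1.589; II = 2331 / 1264 ≈ 1.844; III = 2005 / 1340 ≈ 1.496.
|Δ from 1.618|: I 0.029; II 0.226; III 0.122.

I, III, II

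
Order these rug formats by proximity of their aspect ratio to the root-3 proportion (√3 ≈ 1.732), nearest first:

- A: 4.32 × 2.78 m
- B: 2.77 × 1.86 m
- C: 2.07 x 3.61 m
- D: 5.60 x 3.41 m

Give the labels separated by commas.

A: 4.32/2.78 ≈ 1.554 → |1.554 − 1.732| = 0.178
B: 2.77/1.86 ≈ 1.489 → |1.489 − 1.732| = 0.243
C: 3.61/2.07 ≈ 1.744 → |1.744 − 1.732| = 0.012
D: 5.60/3.41 ≈ 1.642 → |1.642 − 1.732| = 0.090

C, D, A, B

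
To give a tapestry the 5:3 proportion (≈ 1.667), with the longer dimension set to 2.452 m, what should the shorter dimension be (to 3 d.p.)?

1.471 m

5:3 ≈ 1.66667.
Shorter side = 2.452 ÷ 1.66667 ≈ 1.47120 → 1.471 m.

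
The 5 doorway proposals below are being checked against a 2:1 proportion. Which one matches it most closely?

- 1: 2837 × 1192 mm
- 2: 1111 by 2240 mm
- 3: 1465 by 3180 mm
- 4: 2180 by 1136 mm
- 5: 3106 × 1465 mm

2

Target 2:1 ≈ 2.000.
1: 2.380 (Δ0.380)  2: 2.016 (Δ0.016)  3: 2.171 (Δ0.171)  4: 1.919 (Δ0.081)  5: 2.120 (Δ0.120)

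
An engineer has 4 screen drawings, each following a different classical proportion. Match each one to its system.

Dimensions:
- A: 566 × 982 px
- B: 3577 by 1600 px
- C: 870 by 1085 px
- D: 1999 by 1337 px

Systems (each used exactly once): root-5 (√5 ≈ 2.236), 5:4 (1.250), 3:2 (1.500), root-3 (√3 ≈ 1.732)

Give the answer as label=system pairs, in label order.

A = 982/566 ≈ 1.735 → root-3 (1.732)
B = 3577/1600 ≈ 2.236 → root-5 (2.236)
C = 1085/870 ≈ 1.247 → 5:4 (1.250)
D = 1999/1337 ≈ 1.495 → 3:2 (1.500)

A=root-3, B=root-5, C=5:4, D=3:2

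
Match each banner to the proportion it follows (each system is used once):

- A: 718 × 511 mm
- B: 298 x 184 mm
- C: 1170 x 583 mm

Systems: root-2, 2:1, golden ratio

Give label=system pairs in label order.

A = 718/511 ≈ 1.405 → root-2 (1.414)
B = 298/184 ≈ 1.620 → golden ratio (1.618)
C = 1170/583 ≈ 2.007 → 2:1 (2.000)

A=root-2, B=golden ratio, C=2:1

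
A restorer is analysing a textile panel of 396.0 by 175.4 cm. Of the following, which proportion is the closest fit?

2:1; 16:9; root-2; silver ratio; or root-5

396.0/175.4 ≈ 2.258. Nearest candidates are root-5 (2.236, off by 0.022) and silver ratio (2.414, off by 0.156).

root-5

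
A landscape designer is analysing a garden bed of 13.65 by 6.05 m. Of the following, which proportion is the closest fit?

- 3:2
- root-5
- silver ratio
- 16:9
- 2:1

root-5

13.65/6.05 ≈ 2.256. Nearest candidates are root-5 (2.236, off by 0.020) and silver ratio (2.414, off by 0.158).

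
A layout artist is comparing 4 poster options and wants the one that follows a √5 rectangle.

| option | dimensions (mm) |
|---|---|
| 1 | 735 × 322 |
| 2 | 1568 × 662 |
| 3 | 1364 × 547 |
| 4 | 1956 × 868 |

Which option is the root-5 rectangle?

4

Ratios (long/short): 1 ≈ 2.283; 2 ≈ 2.369; 3 ≈ 2.494; 4 ≈ 2.253.
root-5 ≈ 2.236; option 4 is nearest (Δ 0.017).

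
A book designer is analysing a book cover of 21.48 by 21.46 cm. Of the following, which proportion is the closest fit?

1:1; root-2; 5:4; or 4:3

1:1

Ratio = 21.48 / 21.46 ≈ 1.001.
Distances: 1:1 1.000 (Δ 0.001); root-2 1.414 (Δ 0.413); 5:4 1.250 (Δ 0.249); 4:3 1.333 (Δ 0.332).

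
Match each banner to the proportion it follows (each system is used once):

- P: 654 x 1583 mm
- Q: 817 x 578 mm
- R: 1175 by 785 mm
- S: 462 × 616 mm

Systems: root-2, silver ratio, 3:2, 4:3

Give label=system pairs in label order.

Ratios: P ≈ 2.420; Q ≈ 1.413; R ≈ 1.497; S ≈ 1.333.
Targets: root-2 ≈ 1.414; silver ratio ≈ 2.414; 3:2 ≈ 1.500; 4:3 ≈ 1.333.

P=silver ratio, Q=root-2, R=3:2, S=4:3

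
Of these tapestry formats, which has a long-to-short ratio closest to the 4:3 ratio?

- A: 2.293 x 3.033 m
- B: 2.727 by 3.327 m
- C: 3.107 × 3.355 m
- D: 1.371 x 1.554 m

A

Target 4:3 ≈ 1.333.
A: 1.323 (Δ0.010)  B: 1.220 (Δ0.113)  C: 1.080 (Δ0.253)  D: 1.133 (Δ0.200)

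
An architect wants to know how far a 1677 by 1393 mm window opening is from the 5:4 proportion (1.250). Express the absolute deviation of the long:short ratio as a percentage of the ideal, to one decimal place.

Ratio = 1677 / 1393 ≈ 1.2039.
Ideal 5:4 = 1.2500. |1.2039 − 1.2500| / 1.2500 ≈ 3.69% → 3.7%.

3.7%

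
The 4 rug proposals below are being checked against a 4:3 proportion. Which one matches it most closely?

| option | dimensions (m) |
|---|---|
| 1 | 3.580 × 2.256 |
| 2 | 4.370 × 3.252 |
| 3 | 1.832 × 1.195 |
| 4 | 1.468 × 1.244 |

2

Target 4:3 ≈ 1.333.
1: 1.587 (Δ0.254)  2: 1.344 (Δ0.011)  3: 1.533 (Δ0.200)  4: 1.180 (Δ0.153)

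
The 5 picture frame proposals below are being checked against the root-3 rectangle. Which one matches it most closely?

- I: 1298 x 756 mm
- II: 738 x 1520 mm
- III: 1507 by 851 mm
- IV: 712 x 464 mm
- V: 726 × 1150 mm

Target root-3 ≈ 1.732.
I: 1.717 (Δ0.015)  II: 2.060 (Δ0.328)  III: 1.771 (Δ0.039)  IV: 1.534 (Δ0.198)  V: 1.584 (Δ0.148)

I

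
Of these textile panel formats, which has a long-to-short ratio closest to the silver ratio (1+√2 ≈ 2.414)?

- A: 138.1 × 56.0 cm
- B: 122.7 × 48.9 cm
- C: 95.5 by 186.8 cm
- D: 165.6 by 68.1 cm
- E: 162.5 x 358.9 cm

D

Ratios (long/short): A ≈ 2.466; B ≈ 2.509; C ≈ 1.956; D ≈ 2.432; E ≈ 2.209.
silver ratio ≈ 2.414; option D is nearest (Δ 0.018).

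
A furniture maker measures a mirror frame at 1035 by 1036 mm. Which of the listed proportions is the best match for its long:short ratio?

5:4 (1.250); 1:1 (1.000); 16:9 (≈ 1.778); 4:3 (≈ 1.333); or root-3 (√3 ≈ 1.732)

1036/1035 ≈ 1.001. Nearest candidates are 1:1 (1.000, off by 0.001) and 5:4 (1.250, off by 0.249).

1:1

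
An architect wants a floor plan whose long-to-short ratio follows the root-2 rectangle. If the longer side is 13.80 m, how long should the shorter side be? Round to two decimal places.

9.76 m

root-2 ≈ 1.41421.
Shorter side = 13.80 ÷ 1.41421 ≈ 9.7581 → 9.76 m.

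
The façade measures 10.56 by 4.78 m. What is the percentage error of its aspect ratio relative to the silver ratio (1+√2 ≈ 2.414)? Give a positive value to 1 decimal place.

8.5%

Ratio = 10.56 / 4.78 ≈ 2.2092.
Ideal silver ratio ≈ 2.4142. |2.2092 − 2.4142| / 2.4142 ≈ 8.49% → 8.5%.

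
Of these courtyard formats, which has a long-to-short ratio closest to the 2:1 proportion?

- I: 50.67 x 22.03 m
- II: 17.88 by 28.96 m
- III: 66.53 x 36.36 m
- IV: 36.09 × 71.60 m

Target 2:1 ≈ 2.000.
I: 2.300 (Δ0.300)  II: 1.620 (Δ0.380)  III: 1.830 (Δ0.170)  IV: 1.984 (Δ0.016)

IV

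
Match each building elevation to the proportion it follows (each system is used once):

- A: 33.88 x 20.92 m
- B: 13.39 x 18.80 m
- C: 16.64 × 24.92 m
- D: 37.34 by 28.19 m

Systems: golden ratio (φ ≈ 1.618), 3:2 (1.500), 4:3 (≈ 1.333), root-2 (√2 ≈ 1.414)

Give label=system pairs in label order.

Ratios: A ≈ 1.620; B ≈ 1.404; C ≈ 1.498; D ≈ 1.325.
Targets: golden ratio ≈ 1.618; 3:2 ≈ 1.500; 4:3 ≈ 1.333; root-2 ≈ 1.414.

A=golden ratio, B=root-2, C=3:2, D=4:3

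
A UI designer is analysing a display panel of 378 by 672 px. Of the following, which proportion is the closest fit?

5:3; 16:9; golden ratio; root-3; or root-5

Ratio = 672 / 378 ≈ 1.778.
Distances: 5:3 1.667 (Δ 0.111); 16:9 1.778 (Δ 0.000); golden ratio 1.618 (Δ 0.160); root-3 1.732 (Δ 0.046); root-5 2.236 (Δ 0.458).

16:9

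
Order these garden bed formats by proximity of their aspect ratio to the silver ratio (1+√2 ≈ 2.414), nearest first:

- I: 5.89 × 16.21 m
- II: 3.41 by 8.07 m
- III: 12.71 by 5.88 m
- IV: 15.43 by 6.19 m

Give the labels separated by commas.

II, IV, III, I

I: 16.21/5.89 ≈ 2.752 → |2.752 − 2.414| = 0.338
II: 8.07/3.41 ≈ 2.367 → |2.367 − 2.414| = 0.047
III: 12.71/5.88 ≈ 2.162 → |2.162 − 2.414| = 0.252
IV: 15.43/6.19 ≈ 2.493 → |2.493 − 2.414| = 0.079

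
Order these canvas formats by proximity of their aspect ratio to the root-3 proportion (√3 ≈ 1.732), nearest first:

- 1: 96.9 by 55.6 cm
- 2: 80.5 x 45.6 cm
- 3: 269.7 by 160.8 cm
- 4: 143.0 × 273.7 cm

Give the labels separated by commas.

1, 2, 3, 4

Ratios: 1 = 96.9 / 55.6 ≈ 1.743; 2 = 80.5 / 45.6 ≈ 1.765; 3 = 269.7 / 160.8 ≈ 1.677; 4 = 273.7 / 143.0 ≈ 1.914.
|Δ from 1.732|: 1 0.011; 2 0.033; 3 0.055; 4 0.182.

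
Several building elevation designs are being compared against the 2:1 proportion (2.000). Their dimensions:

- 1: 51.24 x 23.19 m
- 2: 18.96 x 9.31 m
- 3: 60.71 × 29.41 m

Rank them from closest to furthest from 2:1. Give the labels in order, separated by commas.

2, 3, 1

1: 51.24/23.19 ≈ 2.210 → |2.210 − 2.000| = 0.210
2: 18.96/9.31 ≈ 2.037 → |2.037 − 2.000| = 0.037
3: 60.71/29.41 ≈ 2.064 → |2.064 − 2.000| = 0.064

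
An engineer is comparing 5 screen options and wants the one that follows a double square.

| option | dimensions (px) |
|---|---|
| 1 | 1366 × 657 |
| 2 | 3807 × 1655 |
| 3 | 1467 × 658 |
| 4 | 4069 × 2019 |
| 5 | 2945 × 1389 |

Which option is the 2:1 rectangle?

4

Ratios (long/short): 1 ≈ 2.079; 2 ≈ 2.300; 3 ≈ 2.229; 4 ≈ 2.015; 5 ≈ 2.120.
2:1 ≈ 2.000; option 4 is nearest (Δ 0.015).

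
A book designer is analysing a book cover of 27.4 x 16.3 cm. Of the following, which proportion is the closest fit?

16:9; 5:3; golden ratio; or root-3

Ratio = 27.4 / 16.3 ≈ 1.681.
Distances: 16:9 1.778 (Δ 0.097); 5:3 1.667 (Δ 0.014); golden ratio 1.618 (Δ 0.063); root-3 1.732 (Δ 0.051).

5:3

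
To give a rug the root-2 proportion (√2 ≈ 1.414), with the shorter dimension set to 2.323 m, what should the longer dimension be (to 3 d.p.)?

3.285 m

root-2 ≈ 1.41421.
Longer side = 2.323 × 1.41421 ≈ 3.28521 → 3.285 m.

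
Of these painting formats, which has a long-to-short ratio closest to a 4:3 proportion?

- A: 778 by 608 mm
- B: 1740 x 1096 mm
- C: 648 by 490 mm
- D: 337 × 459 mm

Target 4:3 ≈ 1.333.
A: 1.280 (Δ0.053)  B: 1.588 (Δ0.255)  C: 1.322 (Δ0.011)  D: 1.362 (Δ0.029)

C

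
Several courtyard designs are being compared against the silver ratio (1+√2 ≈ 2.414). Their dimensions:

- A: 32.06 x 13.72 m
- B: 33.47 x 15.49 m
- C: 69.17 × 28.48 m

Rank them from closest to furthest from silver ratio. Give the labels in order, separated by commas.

C, A, B

A: 32.06/13.72 ≈ 2.337 → |2.337 − 2.414| = 0.077
B: 33.47/15.49 ≈ 2.161 → |2.161 − 2.414| = 0.253
C: 69.17/28.48 ≈ 2.429 → |2.429 − 2.414| = 0.015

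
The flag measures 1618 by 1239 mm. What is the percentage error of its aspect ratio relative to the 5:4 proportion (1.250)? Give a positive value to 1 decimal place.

Ratio = 1618 / 1239 ≈ 1.3059.
Ideal 5:4 = 1.2500. |1.3059 − 1.2500| / 1.2500 ≈ 4.47% → 4.5%.

4.5%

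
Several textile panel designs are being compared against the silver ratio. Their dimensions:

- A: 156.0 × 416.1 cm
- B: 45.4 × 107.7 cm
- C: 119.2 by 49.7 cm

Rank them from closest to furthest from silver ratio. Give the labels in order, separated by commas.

A: 416.1/156.0 ≈ 2.667 → |2.667 − 2.414| = 0.253
B: 107.7/45.4 ≈ 2.372 → |2.372 − 2.414| = 0.042
C: 119.2/49.7 ≈ 2.398 → |2.398 − 2.414| = 0.016

C, B, A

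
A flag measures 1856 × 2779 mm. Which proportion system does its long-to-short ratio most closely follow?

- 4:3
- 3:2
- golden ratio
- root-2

3:2

2779/1856 ≈ 1.497. Nearest candidates are 3:2 (1.500, off by 0.003) and root-2 (1.414, off by 0.083).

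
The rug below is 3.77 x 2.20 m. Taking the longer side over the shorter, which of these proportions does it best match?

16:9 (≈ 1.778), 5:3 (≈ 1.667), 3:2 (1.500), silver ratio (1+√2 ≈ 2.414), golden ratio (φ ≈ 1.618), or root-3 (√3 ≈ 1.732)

3.77/2.20 ≈ 1.714. Nearest candidates are root-3 (1.732, off by 0.018) and 5:3 (1.667, off by 0.047).

root-3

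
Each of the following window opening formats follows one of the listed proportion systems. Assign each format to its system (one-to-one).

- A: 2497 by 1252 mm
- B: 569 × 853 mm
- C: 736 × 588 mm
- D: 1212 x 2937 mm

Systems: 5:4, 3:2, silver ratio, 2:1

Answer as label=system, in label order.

A = 2497/1252 ≈ 1.994 → 2:1 (2.000)
B = 853/569 ≈ 1.499 → 3:2 (1.500)
C = 736/588 ≈ 1.252 → 5:4 (1.250)
D = 2937/1212 ≈ 2.423 → silver ratio (2.414)

A=2:1, B=3:2, C=5:4, D=silver ratio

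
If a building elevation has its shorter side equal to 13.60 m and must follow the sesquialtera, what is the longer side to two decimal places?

20.40 m

3:2 = 1.50000.
Longer side = 13.60 × 1.50000 ≈ 20.4000 → 20.40 m.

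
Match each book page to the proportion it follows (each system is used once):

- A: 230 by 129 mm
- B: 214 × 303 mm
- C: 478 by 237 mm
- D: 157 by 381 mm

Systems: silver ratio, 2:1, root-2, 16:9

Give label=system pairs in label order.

A=16:9, B=root-2, C=2:1, D=silver ratio

A = 230/129 ≈ 1.783 → 16:9 (1.778)
B = 303/214 ≈ 1.416 → root-2 (1.414)
C = 478/237 ≈ 2.017 → 2:1 (2.000)
D = 381/157 ≈ 2.427 → silver ratio (2.414)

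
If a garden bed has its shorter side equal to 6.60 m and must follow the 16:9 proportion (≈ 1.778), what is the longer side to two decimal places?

16:9 ≈ 1.77778.
Longer side = 6.60 × 1.77778 ≈ 11.7333 → 11.73 m.

11.73 m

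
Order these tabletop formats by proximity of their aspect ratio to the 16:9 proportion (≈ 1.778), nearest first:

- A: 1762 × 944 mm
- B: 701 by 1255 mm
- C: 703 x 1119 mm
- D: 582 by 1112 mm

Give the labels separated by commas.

B, A, D, C

Ratios: A = 1762 / 944 ≈ 1.867; B = 1255 / 701 ≈ 1.790; C = 1119 / 703 ≈ 1.592; D = 1112 / 582 ≈ 1.911.
|Δ from 1.778|: A 0.089; B 0.012; C 0.186; D 0.133.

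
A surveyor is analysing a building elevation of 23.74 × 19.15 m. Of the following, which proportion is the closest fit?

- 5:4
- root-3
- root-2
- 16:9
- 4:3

5:4

23.74/19.15 ≈ 1.240. Nearest candidates are 5:4 (1.250, off by 0.010) and 4:3 (1.333, off by 0.093).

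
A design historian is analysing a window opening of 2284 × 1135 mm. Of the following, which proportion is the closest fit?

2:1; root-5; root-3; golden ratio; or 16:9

2:1

2284/1135 ≈ 2.012. Nearest candidates are 2:1 (2.000, off by 0.012) and root-5 (2.236, off by 0.224).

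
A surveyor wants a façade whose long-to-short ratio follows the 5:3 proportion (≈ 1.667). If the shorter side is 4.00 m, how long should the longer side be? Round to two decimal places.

5:3 ≈ 1.66667.
Longer side = 4.00 × 1.66667 ≈ 6.6667 → 6.67 m.

6.67 m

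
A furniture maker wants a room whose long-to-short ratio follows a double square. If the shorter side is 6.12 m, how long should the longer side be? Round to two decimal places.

2:1 = 2.00000.
Longer side = 6.12 × 2.00000 ≈ 12.2400 → 12.24 m.

12.24 m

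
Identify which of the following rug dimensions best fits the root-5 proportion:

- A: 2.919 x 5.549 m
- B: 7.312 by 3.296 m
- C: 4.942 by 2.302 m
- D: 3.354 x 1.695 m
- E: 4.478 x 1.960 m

B

Ratios (long/short): A ≈ 1.901; B ≈ 2.218; C ≈ 2.147; D ≈ 1.979; E ≈ 2.285.
root-5 ≈ 2.236; option B is nearest (Δ 0.018).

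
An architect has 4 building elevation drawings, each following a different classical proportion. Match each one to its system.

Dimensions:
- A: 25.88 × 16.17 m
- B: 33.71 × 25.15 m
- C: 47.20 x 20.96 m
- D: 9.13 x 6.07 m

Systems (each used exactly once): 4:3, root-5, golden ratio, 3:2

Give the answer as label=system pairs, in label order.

A=golden ratio, B=4:3, C=root-5, D=3:2

Ratios: A ≈ 1.600; B ≈ 1.340; C ≈ 2.252; D ≈ 1.504.
Targets: 4:3 ≈ 1.333; root-5 ≈ 2.236; golden ratio ≈ 1.618; 3:2 ≈ 1.500.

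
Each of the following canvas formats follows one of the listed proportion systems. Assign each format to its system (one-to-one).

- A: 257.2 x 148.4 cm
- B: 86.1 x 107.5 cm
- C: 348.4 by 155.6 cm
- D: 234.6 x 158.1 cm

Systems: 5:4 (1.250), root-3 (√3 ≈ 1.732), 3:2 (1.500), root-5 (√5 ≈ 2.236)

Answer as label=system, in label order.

A = 257.2/148.4 ≈ 1.733 → root-3 (1.732)
B = 107.5/86.1 ≈ 1.249 → 5:4 (1.250)
C = 348.4/155.6 ≈ 2.239 → root-5 (2.236)
D = 234.6/158.1 ≈ 1.484 → 3:2 (1.500)

A=root-3, B=5:4, C=root-5, D=3:2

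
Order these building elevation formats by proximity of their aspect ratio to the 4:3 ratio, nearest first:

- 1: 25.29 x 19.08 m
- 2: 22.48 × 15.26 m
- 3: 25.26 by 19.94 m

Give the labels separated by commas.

Ratios: 1 = 25.29 / 19.08 ≈ 1.325; 2 = 22.48 / 15.26 ≈ 1.473; 3 = 25.26 / 19.94 ≈ 1.267.
|Δ from 1.333|: 1 0.008; 2 0.140; 3 0.066.

1, 3, 2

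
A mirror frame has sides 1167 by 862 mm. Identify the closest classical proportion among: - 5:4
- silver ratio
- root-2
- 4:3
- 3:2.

1167/862 ≈ 1.354. Nearest candidates are 4:3 (1.333, off by 0.021) and root-2 (1.414, off by 0.060).

4:3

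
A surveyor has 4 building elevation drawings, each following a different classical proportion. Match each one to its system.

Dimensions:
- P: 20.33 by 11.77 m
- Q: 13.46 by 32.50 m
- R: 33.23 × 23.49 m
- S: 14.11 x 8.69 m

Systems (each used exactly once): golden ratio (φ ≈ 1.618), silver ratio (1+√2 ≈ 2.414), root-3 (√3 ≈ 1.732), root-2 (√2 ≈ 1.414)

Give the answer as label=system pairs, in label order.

P=root-3, Q=silver ratio, R=root-2, S=golden ratio

Ratios: P ≈ 1.727; Q ≈ 2.415; R ≈ 1.415; S ≈ 1.624.
Targets: golden ratio ≈ 1.618; silver ratio ≈ 2.414; root-3 ≈ 1.732; root-2 ≈ 1.414.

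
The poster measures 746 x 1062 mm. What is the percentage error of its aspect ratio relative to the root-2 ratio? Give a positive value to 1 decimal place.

0.7%

Ratio = 1062 / 746 ≈ 1.4236.
Ideal root-2 ≈ 1.4142. |1.4236 − 1.4142| / 1.4142 ≈ 0.66% → 0.7%.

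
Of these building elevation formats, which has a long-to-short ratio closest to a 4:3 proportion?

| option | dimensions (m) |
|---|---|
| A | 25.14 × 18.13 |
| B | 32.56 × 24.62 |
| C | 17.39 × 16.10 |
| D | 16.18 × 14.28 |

B

Target 4:3 ≈ 1.333.
A: 1.387 (Δ0.054)  B: 1.323 (Δ0.010)  C: 1.080 (Δ0.253)  D: 1.133 (Δ0.200)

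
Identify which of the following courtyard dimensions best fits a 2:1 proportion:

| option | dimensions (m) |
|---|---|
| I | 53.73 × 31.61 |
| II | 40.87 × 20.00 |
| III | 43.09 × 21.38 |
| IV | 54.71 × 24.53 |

III

Ratios (long/short): I ≈ 1.700; II ≈ 2.043; III ≈ 2.015; IV ≈ 2.230.
2:1 ≈ 2.000; option III is nearest (Δ 0.015).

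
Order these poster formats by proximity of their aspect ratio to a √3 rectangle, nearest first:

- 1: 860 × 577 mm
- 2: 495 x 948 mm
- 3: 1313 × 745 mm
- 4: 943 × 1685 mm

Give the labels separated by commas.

Ratios: 1 = 860 / 577 ≈ 1.490; 2 = 948 / 495 ≈ 1.915; 3 = 1313 / 745 ≈ 1.762; 4 = 1685 / 943 ≈ 1.787.
|Δ from 1.732|: 1 0.242; 2 0.183; 3 0.030; 4 0.055.

3, 4, 2, 1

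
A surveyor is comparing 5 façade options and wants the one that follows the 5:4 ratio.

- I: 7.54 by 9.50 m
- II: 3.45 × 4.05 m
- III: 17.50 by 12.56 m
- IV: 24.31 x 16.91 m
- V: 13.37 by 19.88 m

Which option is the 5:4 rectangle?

I

Target 5:4 ≈ 1.250.
I: 1.260 (Δ0.010)  II: 1.174 (Δ0.076)  III: 1.393 (Δ0.143)  IV: 1.438 (Δ0.188)  V: 1.487 (Δ0.237)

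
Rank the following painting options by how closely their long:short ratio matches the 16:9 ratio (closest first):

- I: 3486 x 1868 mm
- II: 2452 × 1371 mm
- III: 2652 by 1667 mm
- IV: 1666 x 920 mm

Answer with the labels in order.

II, IV, I, III

I: 3486/1868 ≈ 1.866 → |1.866 − 1.778| = 0.088
II: 2452/1371 ≈ 1.788 → |1.788 − 1.778| = 0.010
III: 2652/1667 ≈ 1.591 → |1.591 − 1.778| = 0.187
IV: 1666/920 ≈ 1.811 → |1.811 − 1.778| = 0.033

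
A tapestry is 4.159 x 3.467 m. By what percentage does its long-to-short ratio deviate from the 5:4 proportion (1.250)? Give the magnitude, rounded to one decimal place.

4.0%

Ratio = 4.159 / 3.467 ≈ 1.1996.
Ideal 5:4 = 1.2500. |1.1996 − 1.2500| / 1.2500 ≈ 4.03% → 4.0%.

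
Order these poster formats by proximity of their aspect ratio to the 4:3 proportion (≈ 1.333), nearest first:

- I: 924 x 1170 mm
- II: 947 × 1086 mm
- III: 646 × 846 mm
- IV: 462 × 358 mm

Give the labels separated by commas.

I: 1170/924 ≈ 1.266 → |1.266 − 1.333| = 0.067
II: 1086/947 ≈ 1.147 → |1.147 − 1.333| = 0.186
III: 846/646 ≈ 1.310 → |1.310 − 1.333| = 0.023
IV: 462/358 ≈ 1.291 → |1.291 − 1.333| = 0.042

III, IV, I, II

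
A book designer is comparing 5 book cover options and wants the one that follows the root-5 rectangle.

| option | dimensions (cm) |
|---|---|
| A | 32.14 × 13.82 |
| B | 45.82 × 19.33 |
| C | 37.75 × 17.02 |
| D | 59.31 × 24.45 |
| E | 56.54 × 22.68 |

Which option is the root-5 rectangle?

C

Target root-5 ≈ 2.236.
A: 2.326 (Δ0.090)  B: 2.370 (Δ0.134)  C: 2.218 (Δ0.018)  D: 2.426 (Δ0.190)  E: 2.493 (Δ0.257)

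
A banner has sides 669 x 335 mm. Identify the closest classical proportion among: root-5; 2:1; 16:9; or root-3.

669/335 ≈ 1.997. Nearest candidates are 2:1 (2.000, off by 0.003) and 16:9 (1.778, off by 0.219).

2:1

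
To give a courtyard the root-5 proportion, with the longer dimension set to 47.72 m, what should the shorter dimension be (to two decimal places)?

21.34 m

root-5 ≈ 2.23607.
Shorter side = 47.72 ÷ 2.23607 ≈ 21.3410 → 21.34 m.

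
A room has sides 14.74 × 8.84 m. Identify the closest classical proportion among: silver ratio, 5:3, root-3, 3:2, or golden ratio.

14.74/8.84 ≈ 1.667. Nearest candidates are 5:3 (1.667, off by 0.000) and golden ratio (1.618, off by 0.049).

5:3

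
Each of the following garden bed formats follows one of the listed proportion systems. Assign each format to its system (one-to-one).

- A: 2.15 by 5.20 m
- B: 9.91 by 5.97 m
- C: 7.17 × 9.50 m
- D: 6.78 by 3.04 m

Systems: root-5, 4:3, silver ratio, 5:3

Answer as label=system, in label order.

A = 5.20/2.15 ≈ 2.419 → silver ratio (2.414)
B = 9.91/5.97 ≈ 1.660 → 5:3 (1.667)
C = 9.50/7.17 ≈ 1.325 → 4:3 (1.333)
D = 6.78/3.04 ≈ 2.230 → root-5 (2.236)

A=silver ratio, B=5:3, C=4:3, D=root-5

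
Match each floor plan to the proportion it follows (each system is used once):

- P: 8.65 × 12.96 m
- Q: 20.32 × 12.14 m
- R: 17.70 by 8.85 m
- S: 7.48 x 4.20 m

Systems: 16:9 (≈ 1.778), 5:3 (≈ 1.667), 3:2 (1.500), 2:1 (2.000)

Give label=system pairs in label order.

Ratios: P ≈ 1.498; Q ≈ 1.674; R ≈ 2.000; S ≈ 1.781.
Targets: 16:9 ≈ 1.778; 5:3 ≈ 1.667; 3:2 ≈ 1.500; 2:1 ≈ 2.000.

P=3:2, Q=5:3, R=2:1, S=16:9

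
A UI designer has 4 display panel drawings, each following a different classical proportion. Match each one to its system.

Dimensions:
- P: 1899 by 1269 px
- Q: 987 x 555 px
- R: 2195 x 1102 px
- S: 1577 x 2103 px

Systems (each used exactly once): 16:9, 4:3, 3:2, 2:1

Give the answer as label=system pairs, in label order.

P=3:2, Q=16:9, R=2:1, S=4:3

P = 1899/1269 ≈ 1.496 → 3:2 (1.500)
Q = 987/555 ≈ 1.778 → 16:9 (1.778)
R = 2195/1102 ≈ 1.992 → 2:1 (2.000)
S = 2103/1577 ≈ 1.334 → 4:3 (1.333)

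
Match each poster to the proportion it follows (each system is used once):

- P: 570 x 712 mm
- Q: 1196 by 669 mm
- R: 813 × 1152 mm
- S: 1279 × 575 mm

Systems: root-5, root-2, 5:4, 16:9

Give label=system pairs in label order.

P=5:4, Q=16:9, R=root-2, S=root-5

Ratios: P ≈ 1.249; Q ≈ 1.788; R ≈ 1.417; S ≈ 2.224.
Targets: root-5 ≈ 2.236; root-2 ≈ 1.414; 5:4 ≈ 1.250; 16:9 ≈ 1.778.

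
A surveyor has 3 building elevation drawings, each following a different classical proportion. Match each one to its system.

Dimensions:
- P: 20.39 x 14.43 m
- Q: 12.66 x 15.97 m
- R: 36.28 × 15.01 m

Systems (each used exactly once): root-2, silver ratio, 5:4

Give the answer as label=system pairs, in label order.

Ratios: P ≈ 1.413; Q ≈ 1.261; R ≈ 2.417.
Targets: root-2 ≈ 1.414; silver ratio ≈ 2.414; 5:4 ≈ 1.250.

P=root-2, Q=5:4, R=silver ratio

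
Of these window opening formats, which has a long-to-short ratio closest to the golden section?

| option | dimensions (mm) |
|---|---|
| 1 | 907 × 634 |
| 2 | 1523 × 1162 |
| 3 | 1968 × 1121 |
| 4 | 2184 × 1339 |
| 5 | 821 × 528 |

Ratios (long/short): 1 ≈ 1.431; 2 ≈ 1.311; 3 ≈ 1.756; 4 ≈ 1.631; 5 ≈ 1.555.
golden ratio ≈ 1.618; option 4 is nearest (Δ 0.013).

4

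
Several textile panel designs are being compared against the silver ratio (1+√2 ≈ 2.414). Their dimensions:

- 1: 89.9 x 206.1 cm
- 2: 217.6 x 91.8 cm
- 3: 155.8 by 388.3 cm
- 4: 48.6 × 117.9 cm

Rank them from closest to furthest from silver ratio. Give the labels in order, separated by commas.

1: 206.1/89.9 ≈ 2.293 → |2.293 − 2.414| = 0.121
2: 217.6/91.8 ≈ 2.370 → |2.370 − 2.414| = 0.044
3: 388.3/155.8 ≈ 2.492 → |2.492 − 2.414| = 0.078
4: 117.9/48.6 ≈ 2.426 → |2.426 − 2.414| = 0.012

4, 2, 3, 1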